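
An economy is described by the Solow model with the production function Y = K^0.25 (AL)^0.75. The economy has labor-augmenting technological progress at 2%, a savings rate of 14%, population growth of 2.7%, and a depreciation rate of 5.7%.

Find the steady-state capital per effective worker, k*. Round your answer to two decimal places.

At the steady state, Δk = 0, so s·k^α = (n + g + δ)·k.
Rearranging, k^(1−α) = s / (n + g + δ).
k^0.75 = 0.14 / (0.027 + 0.020 + 0.057) = 0.14 / 0.104 = 1.3462
k* = 1.3462^(1/0.75) ≈ 1.4864

k* = 1.49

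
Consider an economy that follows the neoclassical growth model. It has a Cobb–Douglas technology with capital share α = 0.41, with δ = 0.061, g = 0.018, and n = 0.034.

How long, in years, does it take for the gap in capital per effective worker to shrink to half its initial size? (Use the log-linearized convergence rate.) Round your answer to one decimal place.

half-life ≈ 10.4 years

Near the steady state the convergence rate is λ = (1 − α)(n + g + δ).
λ = (1 − 0.41) × 0.113 = 0.59 × 0.113 = 0.06667
Half-life = ln 2 / λ = 0.6931 / 0.06667 ≈ 10.40 years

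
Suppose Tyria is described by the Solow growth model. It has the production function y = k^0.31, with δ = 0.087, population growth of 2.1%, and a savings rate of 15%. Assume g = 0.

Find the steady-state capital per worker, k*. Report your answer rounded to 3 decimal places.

k* = 1.610

In steady state, investment equals break-even investment: s·k^α = (n + δ)·k.
Rearranging, k^(1−α) = s / (n + δ).
k^0.69 = 0.15 / (0.021 + 0.087) = 0.15 / 0.108 = 1.3889
k* = 1.3889^(1/0.69) ≈ 1.6098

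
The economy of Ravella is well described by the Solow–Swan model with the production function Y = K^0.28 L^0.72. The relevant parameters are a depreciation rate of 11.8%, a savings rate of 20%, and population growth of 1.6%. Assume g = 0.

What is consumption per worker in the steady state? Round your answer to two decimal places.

In steady state, investment equals break-even investment: s·k^α = (n + δ)·k.
Dividing both sides by k: k^(1−α) = s / (n + δ).
k^0.72 = 0.20 / (0.016 + 0.118) = 0.20 / 0.134 = 1.4925
k* = 1.4925^(1/0.72) ≈ 1.7440
y* = (k*)^α = 1.7440^0.28 ≈ 1.1685
c* = (1 − s)·y* = (1 − 0.20) × 1.1685 ≈ 0.9348

c* = 0.93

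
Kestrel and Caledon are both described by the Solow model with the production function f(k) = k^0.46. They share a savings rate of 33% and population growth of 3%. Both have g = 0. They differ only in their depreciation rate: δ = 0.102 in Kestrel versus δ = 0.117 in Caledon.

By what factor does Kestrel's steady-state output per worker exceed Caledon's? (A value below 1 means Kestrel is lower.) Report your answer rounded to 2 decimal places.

ratio ≈ 1.10

Steady-state y* = [s/(n + δ)]^(α/(1−α)), so the ratio is [ (s_K/(n + δ)_K) / (s_C/(n + δ)_C) ]^0.8519.
s_K/(n + δ)_K = 0.33/0.132 = 2.5000; s_C/(n + δ)_C = 0.33/0.147 = 2.2449.
Ratio = (2.5000/2.2449)^0.8519 = 1.1136^0.8519 ≈ 1.0960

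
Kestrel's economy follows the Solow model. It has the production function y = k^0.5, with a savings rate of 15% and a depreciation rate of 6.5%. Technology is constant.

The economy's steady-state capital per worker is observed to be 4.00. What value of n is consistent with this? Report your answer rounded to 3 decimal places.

Steady state requires s·f(k) = (n + δ)·k, i.e. s·k^α = (n + δ)·k.
So s / (n + δ) = (k*)^(1−α) = 4.00^0.5 = 2.0000.
Therefore n + δ = s / 2.0000 = 0.15 / 2.0000 = 0.0750, so n = 0.0750 − 0.065 = 0.0100.

n ≈ 0.010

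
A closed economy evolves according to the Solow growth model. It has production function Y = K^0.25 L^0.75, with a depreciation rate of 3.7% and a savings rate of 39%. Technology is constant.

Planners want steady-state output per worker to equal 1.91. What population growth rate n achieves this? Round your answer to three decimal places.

In steady state, investment equals break-even investment: s·k^α = (n + δ)·k.
Since y* = [s/(n + δ)]^(α/(1−α)), we have s/(n + δ) = (y*)^((1−α)/α) = 1.91^3 = 6.9679.
Therefore n + δ = s / 6.9679 = 0.39 / 6.9679 = 0.0560, so n = 0.0560 − 0.037 = 0.0190.

n ≈ 0.019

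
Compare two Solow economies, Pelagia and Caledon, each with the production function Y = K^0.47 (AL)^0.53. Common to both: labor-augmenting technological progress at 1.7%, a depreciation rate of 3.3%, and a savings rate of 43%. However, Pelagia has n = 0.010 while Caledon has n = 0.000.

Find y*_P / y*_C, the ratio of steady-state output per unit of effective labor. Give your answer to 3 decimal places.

y*_P / y*_C ≈ 0.851

Steady-state y* = [s/(n + g + δ)]^(α/(1−α)), so the ratio is [ (s_P/(n + g + δ)_P) / (s_C/(n + g + δ)_C) ]^0.8868.
s_P/(n + g + δ)_P = 0.43/0.060 = 7.1667; s_C/(n + g + δ)_C = 0.43/0.050 = 8.6000.
Ratio = (7.1667/8.6000)^0.8868 = 0.8333^0.8868 ≈ 0.8507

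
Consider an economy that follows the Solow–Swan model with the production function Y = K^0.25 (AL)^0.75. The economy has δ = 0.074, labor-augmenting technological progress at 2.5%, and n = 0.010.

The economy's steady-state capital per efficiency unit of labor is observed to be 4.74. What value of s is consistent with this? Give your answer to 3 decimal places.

At the steady state, Δk = 0, so s·k^α = (n + g + δ)·k.
So s / (n + g + δ) = (k*)^(1−α) = 4.74^0.75 = 3.2124.
Therefore s = 3.2124 × (n + g + δ) = 3.2124 × 0.109 = 0.3502.

s ≈ 0.350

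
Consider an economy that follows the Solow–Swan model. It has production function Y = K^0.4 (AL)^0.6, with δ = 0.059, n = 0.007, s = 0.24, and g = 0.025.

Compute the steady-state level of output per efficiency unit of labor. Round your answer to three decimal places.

In steady state, investment equals break-even investment: s·k^α = (n + g + δ)·k.
Rearranging, k^(1−α) = s / (n + g + δ).
k^0.6 = 0.24 / (0.007 + 0.025 + 0.059) = 0.24 / 0.091 = 2.6374
k* = 2.6374^(1/0.6) ≈ 5.0345
y* = (k*)^α = 5.0345^0.4 ≈ 1.9089

y* ≈ 1.909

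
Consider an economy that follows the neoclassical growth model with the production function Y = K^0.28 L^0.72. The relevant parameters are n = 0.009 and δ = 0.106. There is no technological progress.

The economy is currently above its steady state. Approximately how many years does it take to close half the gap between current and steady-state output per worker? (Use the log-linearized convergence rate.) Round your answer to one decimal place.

about 8.4 years

Near the steady state the convergence rate is λ = (1 − α)(n + δ).
λ = (1 − 0.28) × 0.115 = 0.72 × 0.115 = 0.0828
Half-life = ln 2 / λ = 0.6931 / 0.0828 ≈ 8.37 years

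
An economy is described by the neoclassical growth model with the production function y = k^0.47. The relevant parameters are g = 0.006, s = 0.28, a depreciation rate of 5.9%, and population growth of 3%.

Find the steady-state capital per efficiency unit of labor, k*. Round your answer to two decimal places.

k* ≈ 7.69

At the steady state, Δk = 0, so s·k^α = (n + g + δ)·k.
Dividing both sides by k: k^(1−α) = s / (n + g + δ).
k^0.53 = 0.28 / (0.030 + 0.006 + 0.059) = 0.28 / 0.095 = 2.9474
k* = 2.9474^(1/0.53) ≈ 7.6866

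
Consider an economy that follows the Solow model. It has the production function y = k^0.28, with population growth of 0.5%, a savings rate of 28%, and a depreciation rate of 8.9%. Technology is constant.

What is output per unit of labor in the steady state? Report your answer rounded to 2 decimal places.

y* ≈ 1.53

Steady state requires s·f(k) = (n + δ)·k, i.e. s·k^α = (n + δ)·k.
Dividing both sides by k: k^(1−α) = s / (n + δ).
k^0.72 = 0.28 / (0.005 + 0.089) = 0.28 / 0.094 = 2.9787
k* = 2.9787^(1/0.72) ≈ 4.5538
y* = (k*)^α = 4.5538^0.28 ≈ 1.5288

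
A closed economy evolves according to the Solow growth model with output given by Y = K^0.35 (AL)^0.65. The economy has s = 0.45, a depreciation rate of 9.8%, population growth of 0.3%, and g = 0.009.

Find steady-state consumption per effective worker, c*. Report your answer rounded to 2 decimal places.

c* = 1.17

At the steady state, Δk = 0, so s·k^α = (n + g + δ)·k.
Dividing both sides by k: k^(1−α) = s / (n + g + δ).
k^0.65 = 0.45 / (0.003 + 0.009 + 0.098) = 0.45 / 0.110 = 4.0909
k* = 4.0909^(1/0.65) ≈ 8.7349
y* = (k*)^α = 8.7349^0.35 ≈ 2.1352
c* = (1 − s)·y* = (1 − 0.45) × 2.1352 ≈ 1.1744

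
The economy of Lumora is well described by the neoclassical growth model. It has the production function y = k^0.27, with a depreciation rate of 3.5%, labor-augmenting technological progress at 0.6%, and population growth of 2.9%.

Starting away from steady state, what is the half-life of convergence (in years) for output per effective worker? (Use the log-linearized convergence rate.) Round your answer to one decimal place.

t_½ ≈ 13.6 years

Near the steady state the convergence rate is λ = (1 − α)(n + g + δ).
λ = (1 − 0.27) × 0.070 = 0.73 × 0.070 = 0.0511
Half-life = ln 2 / λ = 0.6931 / 0.0511 ≈ 13.56 years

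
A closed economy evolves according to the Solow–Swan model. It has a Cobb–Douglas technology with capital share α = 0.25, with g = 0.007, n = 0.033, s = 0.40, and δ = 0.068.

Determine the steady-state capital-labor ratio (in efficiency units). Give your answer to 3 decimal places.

At the steady state, Δk = 0, so s·k^α = (n + g + δ)·k.
Rearranging, k^(1−α) = s / (n + g + δ).
k^0.75 = 0.40 / (0.033 + 0.007 + 0.068) = 0.40 / 0.108 = 3.7037
k* = 3.7037^(1/0.75) ≈ 5.7303

k* ≈ 5.730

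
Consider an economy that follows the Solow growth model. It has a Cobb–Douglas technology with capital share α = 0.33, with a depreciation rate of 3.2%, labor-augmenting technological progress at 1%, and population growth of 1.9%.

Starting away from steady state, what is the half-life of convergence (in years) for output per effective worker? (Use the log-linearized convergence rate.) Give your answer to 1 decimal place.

about 17.0 years

Near the steady state the convergence rate is λ = (1 − α)(n + g + δ).
λ = (1 − 0.33) × 0.061 = 0.67 × 0.061 = 0.04087
Half-life = ln 2 / λ = 0.6931 / 0.04087 ≈ 16.96 years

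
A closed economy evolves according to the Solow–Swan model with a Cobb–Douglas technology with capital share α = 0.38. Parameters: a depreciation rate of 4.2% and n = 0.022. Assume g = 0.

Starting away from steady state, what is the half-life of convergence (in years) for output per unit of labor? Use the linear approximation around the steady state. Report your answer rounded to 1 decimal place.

half-life ≈ 17.5 years

Near the steady state the convergence rate is λ = (1 − α)(n + δ).
λ = (1 − 0.38) × 0.064 = 0.62 × 0.064 = 0.03968
Half-life = ln 2 / λ = 0.6931 / 0.03968 ≈ 17.47 years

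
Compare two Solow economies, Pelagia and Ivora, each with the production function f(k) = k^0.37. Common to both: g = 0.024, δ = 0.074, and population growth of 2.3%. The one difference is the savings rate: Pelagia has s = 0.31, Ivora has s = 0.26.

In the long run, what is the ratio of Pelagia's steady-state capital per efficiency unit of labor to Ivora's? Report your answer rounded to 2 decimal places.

k*_P / k*_I ≈ 1.32

Steady-state k* = [s/(n + g + δ)]^(1/(1−α)), so the ratio is [ (s_P/(n + g + δ)_P) / (s_I/(n + g + δ)_I) ]^1.5873.
s_P/(n + g + δ)_P = 0.31/0.121 = 2.5620; s_I/(n + g + δ)_I = 0.26/0.121 = 2.1488.
Ratio = (2.5620/2.1488)^1.5873 = 1.1923^1.5873 ≈ 1.3220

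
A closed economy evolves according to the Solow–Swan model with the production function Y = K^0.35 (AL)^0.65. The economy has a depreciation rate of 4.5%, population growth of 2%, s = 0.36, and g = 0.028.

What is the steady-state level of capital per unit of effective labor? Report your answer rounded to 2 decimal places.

In steady state, investment equals break-even investment: s·k^α = (n + g + δ)·k.
Rearranging, k^(1−α) = s / (n + g + δ).
k^0.65 = 0.36 / (0.020 + 0.028 + 0.045) = 0.36 / 0.093 = 3.8710
k* = 3.8710^(1/0.65) ≈ 8.0231

k* = 8.02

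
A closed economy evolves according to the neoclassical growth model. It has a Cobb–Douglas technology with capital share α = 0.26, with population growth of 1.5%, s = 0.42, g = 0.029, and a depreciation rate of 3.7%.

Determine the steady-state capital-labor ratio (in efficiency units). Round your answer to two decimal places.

Steady state requires s·f(k) = (n + g + δ)·k, i.e. s·k^α = (n + g + δ)·k.
Rearranging, k^(1−α) = s / (n + g + δ).
k^0.74 = 0.42 / (0.015 + 0.029 + 0.037) = 0.42 / 0.081 = 5.1852
k* = 5.1852^(1/0.74) ≈ 9.2448

k* ≈ 9.24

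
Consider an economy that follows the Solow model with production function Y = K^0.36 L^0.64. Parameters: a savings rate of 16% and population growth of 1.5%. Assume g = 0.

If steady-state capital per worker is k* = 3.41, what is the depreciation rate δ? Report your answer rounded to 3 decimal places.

Steady state requires s·f(k) = (n + δ)·k, i.e. s·k^α = (n + δ)·k.
So s / (n + δ) = (k*)^(1−α) = 3.41^0.64 = 2.1926.
Therefore n + δ = s / 2.1926 = 0.16 / 2.1926 = 0.0730, so δ = 0.0730 − 0.015 = 0.0580.

δ ≈ 0.058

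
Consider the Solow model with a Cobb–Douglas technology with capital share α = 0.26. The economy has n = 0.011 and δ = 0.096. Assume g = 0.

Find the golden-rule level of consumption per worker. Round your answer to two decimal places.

c_gold ≈ 1.01

At the golden rule, f'(k) = n + δ, so α·k^(α−1) = n + δ and k_gold = (α/(n + δ))^(1/(1−α)).
k_gold = (0.26/0.107)^(1/0.74) = 2.4299^1.3514 ≈ 3.3196
c_gold = f(k_gold) − (n + δ)·k_gold = 1.3661 − 0.107×3.3196 ≈ 1.0109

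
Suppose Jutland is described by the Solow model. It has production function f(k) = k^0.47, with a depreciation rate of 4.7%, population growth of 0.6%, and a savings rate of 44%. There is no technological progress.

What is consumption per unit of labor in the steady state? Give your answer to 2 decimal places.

c* = 3.66

At the steady state, Δk = 0, so s·k^α = (n + δ)·k.
Rearranging, k^(1−α) = s / (n + δ).
k^0.53 = 0.44 / (0.006 + 0.047) = 0.44 / 0.053 = 8.3019
k* = 8.3019^(1/0.53) ≈ 54.2372
y* = (k*)^α = 54.2372^0.47 ≈ 6.5331
c* = (1 − s)·y* = (1 − 0.44) × 6.5331 ≈ 3.6585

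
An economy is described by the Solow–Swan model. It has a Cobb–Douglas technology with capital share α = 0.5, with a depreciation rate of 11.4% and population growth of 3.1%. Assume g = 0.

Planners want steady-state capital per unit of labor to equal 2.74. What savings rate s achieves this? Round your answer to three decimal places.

s ≈ 0.240

Steady state requires s·f(k) = (n + δ)·k, i.e. s·k^α = (n + δ)·k.
So s / (n + δ) = (k*)^(1−α) = 2.74^0.5 = 1.6553.
Therefore s = 1.6553 × (n + δ) = 1.6553 × 0.145 = 0.2400.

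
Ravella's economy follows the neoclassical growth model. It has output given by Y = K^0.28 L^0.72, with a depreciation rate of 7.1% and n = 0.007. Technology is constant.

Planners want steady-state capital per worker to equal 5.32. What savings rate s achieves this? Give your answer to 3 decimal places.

s ≈ 0.260

Steady state requires s·f(k) = (n + δ)·k, i.e. s·k^α = (n + δ)·k.
So s / (n + δ) = (k*)^(1−α) = 5.32^0.72 = 3.3316.
Therefore s = 3.3316 × (n + δ) = 3.3316 × 0.078 = 0.2599.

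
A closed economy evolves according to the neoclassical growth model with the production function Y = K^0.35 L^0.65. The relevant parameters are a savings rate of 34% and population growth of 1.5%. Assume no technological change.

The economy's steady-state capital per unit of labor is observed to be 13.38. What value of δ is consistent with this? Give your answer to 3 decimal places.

At the steady state, Δk = 0, so s·k^α = (n + δ)·k.
So s / (n + δ) = (k*)^(1−α) = 13.38^0.65 = 5.3975.
Therefore n + δ = s / 5.3975 = 0.34 / 5.3975 = 0.0630, so δ = 0.0630 − 0.015 = 0.0480.

δ ≈ 0.048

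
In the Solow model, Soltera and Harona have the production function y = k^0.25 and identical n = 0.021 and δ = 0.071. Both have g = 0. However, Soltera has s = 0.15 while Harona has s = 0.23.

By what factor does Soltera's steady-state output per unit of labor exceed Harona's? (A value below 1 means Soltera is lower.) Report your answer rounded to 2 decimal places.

ratio ≈ 0.87

Steady-state y* = [s/(n + δ)]^(α/(1−α)), so the ratio is [ (s_S/(n + δ)_S) / (s_H/(n + δ)_H) ]^0.3333.
s_S/(n + δ)_S = 0.15/0.092 = 1.6304; s_H/(n + δ)_H = 0.23/0.092 = 2.5000.
Ratio = (1.6304/2.5000)^0.3333 = 0.6522^0.3333 ≈ 0.8672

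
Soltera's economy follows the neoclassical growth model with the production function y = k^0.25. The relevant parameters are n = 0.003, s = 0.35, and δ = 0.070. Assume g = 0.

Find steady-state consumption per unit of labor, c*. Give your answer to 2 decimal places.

Steady state requires s·f(k) = (n + δ)·k, i.e. s·k^α = (n + δ)·k.
Dividing both sides by k: k^(1−α) = s / (n + δ).
k^0.75 = 0.35 / (0.003 + 0.070) = 0.35 / 0.073 = 4.7945
k* = 4.7945^(1/0.75) ≈ 8.0846
y* = (k*)^α = 8.0846^0.25 ≈ 1.6862
c* = (1 − s)·y* = (1 − 0.35) × 1.6862 ≈ 1.0960

c* = 1.10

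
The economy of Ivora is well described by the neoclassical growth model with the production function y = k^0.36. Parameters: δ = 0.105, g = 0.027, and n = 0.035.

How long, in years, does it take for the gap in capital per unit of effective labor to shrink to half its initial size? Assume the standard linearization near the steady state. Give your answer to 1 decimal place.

t_½ ≈ 6.5 years

Near the steady state the convergence rate is λ = (1 − α)(n + g + δ).
λ = (1 − 0.36) × 0.167 = 0.64 × 0.167 = 0.10688
Half-life = ln 2 / λ = 0.6931 / 0.10688 ≈ 6.48 years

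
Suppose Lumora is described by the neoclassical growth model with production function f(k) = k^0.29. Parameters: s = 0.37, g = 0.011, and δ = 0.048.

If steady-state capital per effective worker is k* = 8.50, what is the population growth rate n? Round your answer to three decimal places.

At the steady state, Δk = 0, so s·k^α = (n + g + δ)·k.
So s / (n + g + δ) = (k*)^(1−α) = 8.50^0.71 = 4.5697.
Therefore n + g + δ = s / 4.5697 = 0.37 / 4.5697 = 0.0810, so n = 0.0810 − 0.059 = 0.0220.

n ≈ 0.022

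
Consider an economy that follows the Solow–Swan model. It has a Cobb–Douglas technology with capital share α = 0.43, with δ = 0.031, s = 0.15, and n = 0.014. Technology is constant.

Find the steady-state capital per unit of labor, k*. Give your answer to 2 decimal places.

k* = 8.27

In steady state, investment equals break-even investment: s·k^α = (n + δ)·k.
Dividing both sides by k: k^(1−α) = s / (n + δ).
k^0.57 = 0.15 / (0.014 + 0.031) = 0.15 / 0.045 = 3.3333
k* = 3.3333^(1/0.57) ≈ 8.2665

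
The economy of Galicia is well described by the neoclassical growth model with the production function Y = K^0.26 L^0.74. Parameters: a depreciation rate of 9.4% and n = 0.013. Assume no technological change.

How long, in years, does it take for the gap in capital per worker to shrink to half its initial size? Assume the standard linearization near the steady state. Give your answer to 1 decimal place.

t_½ ≈ 8.8 years

Near the steady state the convergence rate is λ = (1 − α)(n + δ).
λ = (1 − 0.26) × 0.107 = 0.74 × 0.107 = 0.07918
Half-life = ln 2 / λ = 0.6931 / 0.07918 ≈ 8.75 years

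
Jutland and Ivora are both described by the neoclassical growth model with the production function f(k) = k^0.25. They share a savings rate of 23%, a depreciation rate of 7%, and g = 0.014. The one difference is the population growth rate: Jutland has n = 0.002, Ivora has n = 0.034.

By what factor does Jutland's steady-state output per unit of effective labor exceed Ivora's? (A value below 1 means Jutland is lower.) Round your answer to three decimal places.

ratio ≈ 1.111

Steady-state y* = [s/(n + g + δ)]^(α/(1−α)), so the ratio is [ (s_J/(n + g + δ)_J) / (s_I/(n + g + δ)_I) ]^0.3333.
s_J/(n + g + δ)_J = 0.23/0.086 = 2.6744; s_I/(n + g + δ)_I = 0.23/0.118 = 1.9492.
Ratio = (2.6744/1.9492)^0.3333 = 1.3721^0.3333 ≈ 1.1112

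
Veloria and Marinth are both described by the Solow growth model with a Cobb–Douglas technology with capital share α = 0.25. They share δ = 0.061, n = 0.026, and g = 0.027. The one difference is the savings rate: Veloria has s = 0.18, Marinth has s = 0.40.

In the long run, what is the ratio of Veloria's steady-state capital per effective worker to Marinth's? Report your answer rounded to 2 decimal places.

k*_V / k*_M ≈ 0.34

Steady-state k* = [s/(n + g + δ)]^(1/(1−α)), so the ratio is [ (s_V/(n + g + δ)_V) / (s_M/(n + g + δ)_M) ]^1.3333.
s_V/(n + g + δ)_V = 0.18/0.114 = 1.5789; s_M/(n + g + δ)_M = 0.40/0.114 = 3.5088.
Ratio = (1.5789/3.5088)^1.3333 = 0.4500^1.3333 ≈ 0.3448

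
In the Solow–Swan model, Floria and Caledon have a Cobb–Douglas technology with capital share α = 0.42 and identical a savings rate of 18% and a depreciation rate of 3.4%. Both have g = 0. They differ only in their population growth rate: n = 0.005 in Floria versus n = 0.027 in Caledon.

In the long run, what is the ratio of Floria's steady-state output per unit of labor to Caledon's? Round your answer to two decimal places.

Steady-state y* = [s/(n + δ)]^(α/(1−α)), so the ratio is [ (s_F/(n + δ)_F) / (s_C/(n + δ)_C) ]^0.7241.
s_F/(n + δ)_F = 0.18/0.039 = 4.6154; s_C/(n + δ)_C = 0.18/0.061 = 2.9508.
Ratio = (4.6154/2.9508)^0.7241 = 1.5641^0.7241 ≈ 1.3825

y*_F / y*_C ≈ 1.38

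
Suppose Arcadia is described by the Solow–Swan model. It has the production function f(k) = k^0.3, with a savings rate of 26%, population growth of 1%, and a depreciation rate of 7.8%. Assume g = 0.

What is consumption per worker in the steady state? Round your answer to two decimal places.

c* = 1.18

At the steady state, Δk = 0, so s·k^α = (n + δ)·k.
Rearranging, k^(1−α) = s / (n + δ).
k^0.7 = 0.26 / (0.010 + 0.078) = 0.26 / 0.088 = 2.9545
k* = 2.9545^(1/0.7) ≈ 4.7002
y* = (k*)^α = 4.7002^0.3 ≈ 1.5909
c* = (1 − s)·y* = (1 − 0.26) × 1.5909 ≈ 1.1773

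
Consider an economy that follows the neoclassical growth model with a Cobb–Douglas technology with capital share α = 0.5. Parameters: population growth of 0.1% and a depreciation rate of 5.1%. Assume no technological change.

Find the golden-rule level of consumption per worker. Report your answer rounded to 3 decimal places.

c_gold ≈ 4.808

At the golden rule, f'(k) = n + δ, so α·k^(α−1) = n + δ and k_gold = (α/(n + δ))^(1/(1−α)).
k_gold = (0.5/0.052)^(1/0.5) = 9.6154^2 ≈ 92.4559
c_gold = f(k_gold) − (n + δ)·k_gold = 9.6154 − 0.052×92.4559 ≈ 4.8077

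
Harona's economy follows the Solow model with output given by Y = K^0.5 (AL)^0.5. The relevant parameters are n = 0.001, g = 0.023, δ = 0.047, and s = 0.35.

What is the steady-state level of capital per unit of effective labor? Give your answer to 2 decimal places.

At the steady state, Δk = 0, so s·k^α = (n + g + δ)·k.
Rearranging, k^(1−α) = s / (n + g + δ).
k^0.5 = 0.35 / (0.001 + 0.023 + 0.047) = 0.35 / 0.071 = 4.9296
k* = 4.9296^(1/0.5) ≈ 24.3010

k* = 24.30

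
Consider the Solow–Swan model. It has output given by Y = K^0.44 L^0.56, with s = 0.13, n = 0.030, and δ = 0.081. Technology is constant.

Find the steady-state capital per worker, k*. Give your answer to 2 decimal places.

k* ≈ 1.33

In steady state, investment equals break-even investment: s·k^α = (n + δ)·k.
Dividing both sides by k: k^(1−α) = s / (n + δ).
k^0.56 = 0.13 / (0.030 + 0.081) = 0.13 / 0.111 = 1.1712
k* = 1.1712^(1/0.56) ≈ 1.3260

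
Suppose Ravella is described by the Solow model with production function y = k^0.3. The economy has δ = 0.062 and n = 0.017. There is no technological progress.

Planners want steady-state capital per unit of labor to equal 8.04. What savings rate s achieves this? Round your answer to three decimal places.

At the steady state, Δk = 0, so s·k^α = (n + δ)·k.
So s / (n + δ) = (k*)^(1−α) = 8.04^0.7 = 4.3021.
Therefore s = 4.3021 × (n + δ) = 4.3021 × 0.079 = 0.3399.

s ≈ 0.340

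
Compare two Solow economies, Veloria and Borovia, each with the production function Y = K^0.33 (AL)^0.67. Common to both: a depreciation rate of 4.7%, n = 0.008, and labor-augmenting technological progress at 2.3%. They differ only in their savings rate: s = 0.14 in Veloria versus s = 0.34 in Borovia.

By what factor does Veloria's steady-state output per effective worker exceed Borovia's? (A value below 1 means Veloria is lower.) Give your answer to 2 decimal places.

ratio ≈ 0.65

Steady-state y* = [s/(n + g + δ)]^(α/(1−α)), so the ratio is [ (s_V/(n + g + δ)_V) / (s_B/(n + g + δ)_B) ]^0.4925.
s_V/(n + g + δ)_V = 0.14/0.078 = 1.7949; s_B/(n + g + δ)_B = 0.34/0.078 = 4.3590.
Ratio = (1.7949/4.3590)^0.4925 = 0.4118^0.4925 ≈ 0.6460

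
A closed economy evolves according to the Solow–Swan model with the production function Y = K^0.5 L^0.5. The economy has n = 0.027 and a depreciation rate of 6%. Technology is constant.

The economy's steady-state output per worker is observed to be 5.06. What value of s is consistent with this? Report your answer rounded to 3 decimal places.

In steady state, investment equals break-even investment: s·k^α = (n + δ)·k.
Since y* = [s/(n + δ)]^(α/(1−α)), we have s/(n + δ) = (y*)^((1−α)/α) = 5.06^1 = 5.0600.
Therefore s = 5.0600 × (n + δ) = 5.0600 × 0.087 = 0.4402.

s ≈ 0.440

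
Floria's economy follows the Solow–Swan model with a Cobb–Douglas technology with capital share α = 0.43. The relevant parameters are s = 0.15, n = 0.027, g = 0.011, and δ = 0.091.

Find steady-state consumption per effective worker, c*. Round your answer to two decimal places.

Steady state requires s·f(k) = (n + g + δ)·k, i.e. s·k^α = (n + g + δ)·k.
Rearranging, k^(1−α) = s / (n + g + δ).
k^0.57 = 0.15 / (0.027 + 0.011 + 0.091) = 0.15 / 0.129 = 1.1628
k* = 1.1628^(1/0.57) ≈ 1.3029
y* = (k*)^α = 1.3029^0.43 ≈ 1.1205
c* = (1 − s)·y* = (1 − 0.15) × 1.1205 ≈ 0.9524

c* = 0.95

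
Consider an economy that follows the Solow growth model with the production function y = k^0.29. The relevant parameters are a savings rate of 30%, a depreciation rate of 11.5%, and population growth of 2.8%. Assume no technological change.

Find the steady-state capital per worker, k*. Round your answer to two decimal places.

k* = 2.84

Steady state requires s·f(k) = (n + δ)·k, i.e. s·k^α = (n + δ)·k.
Rearranging, k^(1−α) = s / (n + δ).
k^0.71 = 0.30 / (0.028 + 0.115) = 0.30 / 0.143 = 2.0979
k* = 2.0979^(1/0.71) ≈ 2.8393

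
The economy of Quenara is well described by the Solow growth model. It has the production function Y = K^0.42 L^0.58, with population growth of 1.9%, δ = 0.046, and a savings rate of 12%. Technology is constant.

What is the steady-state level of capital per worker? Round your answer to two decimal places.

k* ≈ 2.88

Steady state requires s·f(k) = (n + δ)·k, i.e. s·k^α = (n + δ)·k.
Rearranging, k^(1−α) = s / (n + δ).
k^0.58 = 0.12 / (0.019 + 0.046) = 0.12 / 0.065 = 1.8462
k* = 1.8462^(1/0.58) ≈ 2.8781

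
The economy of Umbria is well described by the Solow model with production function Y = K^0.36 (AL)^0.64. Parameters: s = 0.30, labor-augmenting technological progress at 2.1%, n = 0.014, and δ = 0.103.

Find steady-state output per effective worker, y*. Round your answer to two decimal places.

At the steady state, Δk = 0, so s·k^α = (n + g + δ)·k.
Dividing both sides by k: k^(1−α) = s / (n + g + δ).
k^0.64 = 0.30 / (0.014 + 0.021 + 0.103) = 0.30 / 0.138 = 2.1739
k* = 2.1739^(1/0.64) ≈ 3.3646
y* = (k*)^α = 3.3646^0.36 ≈ 1.5477

y* = 1.55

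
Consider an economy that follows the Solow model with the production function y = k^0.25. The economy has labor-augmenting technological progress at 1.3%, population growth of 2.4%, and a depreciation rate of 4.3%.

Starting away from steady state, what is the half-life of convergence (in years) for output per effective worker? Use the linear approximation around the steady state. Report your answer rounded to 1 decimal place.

Near the steady state the convergence rate is λ = (1 − α)(n + g + δ).
λ = (1 − 0.25) × 0.080 = 0.75 × 0.080 = 0.0600
Half-life = ln 2 / λ = 0.6931 / 0.0600 ≈ 11.55 years

t_½ ≈ 11.6 years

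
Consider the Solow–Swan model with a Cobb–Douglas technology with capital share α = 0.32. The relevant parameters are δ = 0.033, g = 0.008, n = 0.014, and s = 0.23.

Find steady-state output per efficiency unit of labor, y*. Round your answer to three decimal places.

y* ≈ 1.961

At the steady state, Δk = 0, so s·k^α = (n + g + δ)·k.
Rearranging, k^(1−α) = s / (n + g + δ).
k^0.68 = 0.23 / (0.014 + 0.008 + 0.033) = 0.23 / 0.055 = 4.1818
k* = 4.1818^(1/0.68) ≈ 8.1992
y* = (k*)^α = 8.1992^0.32 ≈ 1.9607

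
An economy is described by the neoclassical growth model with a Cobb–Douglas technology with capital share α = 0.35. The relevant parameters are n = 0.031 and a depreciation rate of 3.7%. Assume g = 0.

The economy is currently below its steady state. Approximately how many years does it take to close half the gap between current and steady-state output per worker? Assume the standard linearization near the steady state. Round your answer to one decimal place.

Near the steady state the convergence rate is λ = (1 − α)(n + δ).
λ = (1 − 0.35) × 0.068 = 0.65 × 0.068 = 0.0442
Half-life = ln 2 / λ = 0.6931 / 0.0442 ≈ 15.68 years

t_½ ≈ 15.7 years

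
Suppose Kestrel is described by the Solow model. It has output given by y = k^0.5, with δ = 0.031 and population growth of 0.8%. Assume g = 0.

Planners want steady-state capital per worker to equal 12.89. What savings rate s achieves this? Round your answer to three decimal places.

In steady state, investment equals break-even investment: s·k^α = (n + δ)·k.
So s / (n + δ) = (k*)^(1−α) = 12.89^0.5 = 3.5903.
Therefore s = 3.5903 × (n + δ) = 3.5903 × 0.039 = 0.1400.

s ≈ 0.140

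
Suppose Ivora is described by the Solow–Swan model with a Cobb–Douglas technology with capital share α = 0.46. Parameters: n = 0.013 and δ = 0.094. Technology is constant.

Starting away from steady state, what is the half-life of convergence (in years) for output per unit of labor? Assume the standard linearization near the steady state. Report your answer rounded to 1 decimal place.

about 12.0 years

Near the steady state the convergence rate is λ = (1 − α)(n + δ).
λ = (1 − 0.46) × 0.107 = 0.54 × 0.107 = 0.05778
Half-life = ln 2 / λ = 0.6931 / 0.05778 ≈ 12.00 years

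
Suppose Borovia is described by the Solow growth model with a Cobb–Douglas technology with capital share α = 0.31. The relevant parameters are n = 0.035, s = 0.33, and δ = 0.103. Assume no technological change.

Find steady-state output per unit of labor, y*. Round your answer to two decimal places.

y* ≈ 1.48

Steady state requires s·f(k) = (n + δ)·k, i.e. s·k^α = (n + δ)·k.
Dividing both sides by k: k^(1−α) = s / (n + δ).
k^0.69 = 0.33 / (0.035 + 0.103) = 0.33 / 0.138 = 2.3913
k* = 2.3913^(1/0.69) ≈ 3.5379
y* = (k*)^α = 3.5379^0.31 ≈ 1.4795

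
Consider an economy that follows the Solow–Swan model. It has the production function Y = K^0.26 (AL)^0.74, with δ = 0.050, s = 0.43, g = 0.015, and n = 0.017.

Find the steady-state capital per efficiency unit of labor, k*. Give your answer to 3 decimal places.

At the steady state, Δk = 0, so s·k^α = (n + g + δ)·k.
Dividing both sides by k: k^(1−α) = s / (n + g + δ).
k^0.74 = 0.43 / (0.017 + 0.015 + 0.050) = 0.43 / 0.082 = 5.2439
k* = 5.2439^(1/0.74) ≈ 9.3865

k* = 9.387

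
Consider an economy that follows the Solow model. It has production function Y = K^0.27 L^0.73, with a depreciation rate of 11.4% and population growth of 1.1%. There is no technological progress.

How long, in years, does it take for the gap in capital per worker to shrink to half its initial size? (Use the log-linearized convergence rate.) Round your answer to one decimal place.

Near the steady state the convergence rate is λ = (1 − α)(n + δ).
λ = (1 − 0.27) × 0.125 = 0.73 × 0.125 = 0.09125
Half-life = ln 2 / λ = 0.6931 / 0.09125 ≈ 7.60 years

half-life ≈ 7.6 years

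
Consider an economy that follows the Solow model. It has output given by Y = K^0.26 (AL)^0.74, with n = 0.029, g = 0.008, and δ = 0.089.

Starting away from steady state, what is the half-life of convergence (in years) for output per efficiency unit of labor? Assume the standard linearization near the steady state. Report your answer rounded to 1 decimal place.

Near the steady state the convergence rate is λ = (1 − α)(n + g + δ).
λ = (1 − 0.26) × 0.126 = 0.74 × 0.126 = 0.09324
Half-life = ln 2 / λ = 0.6931 / 0.09324 ≈ 7.43 years

about 7.4 years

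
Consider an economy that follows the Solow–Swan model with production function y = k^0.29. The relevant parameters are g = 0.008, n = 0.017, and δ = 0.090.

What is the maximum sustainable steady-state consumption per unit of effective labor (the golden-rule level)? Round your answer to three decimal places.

At the golden rule, f'(k) = n + g + δ, so α·k^(α−1) = n + g + δ and k_gold = (α/(n + g + δ))^(1/(1−α)).
k_gold = (0.29/0.115)^(1/0.71) = 2.5217^1.4085 ≈ 3.6795
c_gold = f(k_gold) − (n + g + δ)·k_gold = 1.4591 − 0.115×3.6795 ≈ 1.0360

c_gold ≈ 1.036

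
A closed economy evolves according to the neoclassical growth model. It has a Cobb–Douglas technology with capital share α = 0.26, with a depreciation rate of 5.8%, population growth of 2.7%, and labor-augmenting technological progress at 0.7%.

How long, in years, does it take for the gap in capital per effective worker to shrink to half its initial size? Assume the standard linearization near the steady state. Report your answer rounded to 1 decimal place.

half-life ≈ 10.2 years

Near the steady state the convergence rate is λ = (1 − α)(n + g + δ).
λ = (1 − 0.26) × 0.092 = 0.74 × 0.092 = 0.06808
Half-life = ln 2 / λ = 0.6931 / 0.06808 ≈ 10.18 years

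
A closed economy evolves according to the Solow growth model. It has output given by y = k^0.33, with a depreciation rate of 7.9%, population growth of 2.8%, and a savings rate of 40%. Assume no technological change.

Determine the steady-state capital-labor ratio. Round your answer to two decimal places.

At the steady state, Δk = 0, so s·k^α = (n + δ)·k.
Rearranging, k^(1−α) = s / (n + δ).
k^0.67 = 0.40 / (0.028 + 0.079) = 0.40 / 0.107 = 3.7383
k* = 3.7383^(1/0.67) ≈ 7.1571

k* ≈ 7.16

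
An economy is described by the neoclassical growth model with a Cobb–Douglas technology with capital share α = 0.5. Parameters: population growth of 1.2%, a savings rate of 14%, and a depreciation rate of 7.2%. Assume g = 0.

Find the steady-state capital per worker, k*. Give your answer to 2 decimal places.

In steady state, investment equals break-even investment: s·k^α = (n + δ)·k.
Rearranging, k^(1−α) = s / (n + δ).
k^0.5 = 0.14 / (0.012 + 0.072) = 0.14 / 0.084 = 1.6667
k* = 1.6667^(1/0.5) ≈ 2.7779

k* ≈ 2.78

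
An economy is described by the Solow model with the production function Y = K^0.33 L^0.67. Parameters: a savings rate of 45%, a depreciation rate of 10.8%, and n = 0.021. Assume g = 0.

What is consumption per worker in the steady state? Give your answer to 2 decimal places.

At the steady state, Δk = 0, so s·k^α = (n + δ)·k.
Dividing both sides by k: k^(1−α) = s / (n + δ).
k^0.67 = 0.45 / (0.021 + 0.108) = 0.45 / 0.129 = 3.4884
k* = 3.4884^(1/0.67) ≈ 6.4549
y* = (k*)^α = 6.4549^0.33 ≈ 1.8504
c* = (1 − s)·y* = (1 − 0.45) × 1.8504 ≈ 1.0177

c* = 1.02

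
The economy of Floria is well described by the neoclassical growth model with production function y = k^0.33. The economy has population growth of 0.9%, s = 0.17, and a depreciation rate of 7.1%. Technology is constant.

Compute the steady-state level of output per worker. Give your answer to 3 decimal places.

y* ≈ 1.450

At the steady state, Δk = 0, so s·k^α = (n + δ)·k.
Dividing both sides by k: k^(1−α) = s / (n + δ).
k^0.67 = 0.17 / (0.009 + 0.071) = 0.17 / 0.080 = 2.1250
k* = 2.1250^(1/0.67) ≈ 3.0803
y* = (k*)^α = 3.0803^0.33 ≈ 1.4496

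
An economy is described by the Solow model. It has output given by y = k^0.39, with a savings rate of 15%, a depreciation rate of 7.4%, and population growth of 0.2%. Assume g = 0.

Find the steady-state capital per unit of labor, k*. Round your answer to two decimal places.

k* = 3.05

At the steady state, Δk = 0, so s·k^α = (n + δ)·k.
Rearranging, k^(1−α) = s / (n + δ).
k^0.61 = 0.15 / (0.002 + 0.074) = 0.15 / 0.076 = 1.9737
k* = 1.9737^(1/0.61) ≈ 3.0484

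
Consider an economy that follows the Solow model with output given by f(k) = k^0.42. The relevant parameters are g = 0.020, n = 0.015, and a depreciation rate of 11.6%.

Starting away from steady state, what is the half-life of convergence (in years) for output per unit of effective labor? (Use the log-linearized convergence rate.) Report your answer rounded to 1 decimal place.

Near the steady state the convergence rate is λ = (1 − α)(n + g + δ).
λ = (1 − 0.42) × 0.151 = 0.58 × 0.151 = 0.08758
Half-life = ln 2 / λ = 0.6931 / 0.08758 ≈ 7.91 years

t_½ ≈ 7.9 years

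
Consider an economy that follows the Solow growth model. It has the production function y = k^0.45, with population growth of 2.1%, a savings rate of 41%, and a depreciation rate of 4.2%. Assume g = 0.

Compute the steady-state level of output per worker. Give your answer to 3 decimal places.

Steady state requires s·f(k) = (n + δ)·k, i.e. s·k^α = (n + δ)·k.
Dividing both sides by k: k^(1−α) = s / (n + δ).
k^0.55 = 0.41 / (0.021 + 0.042) = 0.41 / 0.063 = 6.5079
k* = 6.5079^(1/0.55) ≈ 30.1289
y* = (k*)^α = 30.1289^0.45 ≈ 4.6296

y* ≈ 4.630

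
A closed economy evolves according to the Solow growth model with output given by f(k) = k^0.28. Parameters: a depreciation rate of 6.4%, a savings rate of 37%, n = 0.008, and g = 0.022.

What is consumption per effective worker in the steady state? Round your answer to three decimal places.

In steady state, investment equals break-even investment: s·k^α = (n + g + δ)·k.
Dividing both sides by k: k^(1−α) = s / (n + g + δ).
k^0.72 = 0.37 / (0.008 + 0.022 + 0.064) = 0.37 / 0.094 = 3.9362
k* = 3.9362^(1/0.72) ≈ 6.7065
y* = (k*)^α = 6.7065^0.28 ≈ 1.7038
c* = (1 − s)·y* = (1 − 0.37) × 1.7038 ≈ 1.0734

c* = 1.073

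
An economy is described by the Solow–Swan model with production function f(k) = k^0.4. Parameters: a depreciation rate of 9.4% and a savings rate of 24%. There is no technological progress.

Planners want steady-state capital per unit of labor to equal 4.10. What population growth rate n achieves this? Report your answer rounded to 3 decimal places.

Steady state requires s·f(k) = (n + δ)·k, i.e. s·k^α = (n + δ)·k.
So s / (n + δ) = (k*)^(1−α) = 4.10^0.6 = 2.3317.
Therefore n + δ = s / 2.3317 = 0.24 / 2.3317 = 0.1029, so n = 0.1029 − 0.094 = 0.0089.

n ≈ 0.009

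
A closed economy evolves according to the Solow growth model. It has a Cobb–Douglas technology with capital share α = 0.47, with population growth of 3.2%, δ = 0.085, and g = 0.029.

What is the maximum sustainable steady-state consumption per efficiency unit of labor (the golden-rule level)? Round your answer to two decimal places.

At the golden rule, f'(k) = n + g + δ, so α·k^(α−1) = n + g + δ and k_gold = (α/(n + g + δ))^(1/(1−α)).
k_gold = (0.47/0.146)^(1/0.53) = 3.2192^1.8868 ≈ 9.0786
c_gold = f(k_gold) − (n + g + δ)·k_gold = 2.8201 − 0.146×9.0786 ≈ 1.4946

c_gold ≈ 1.49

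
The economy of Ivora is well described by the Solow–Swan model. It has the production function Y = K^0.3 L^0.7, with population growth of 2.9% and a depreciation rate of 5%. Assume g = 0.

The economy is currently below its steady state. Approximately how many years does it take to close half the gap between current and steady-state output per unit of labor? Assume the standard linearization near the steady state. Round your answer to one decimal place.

Near the steady state the convergence rate is λ = (1 − α)(n + δ).
λ = (1 − 0.3) × 0.079 = 0.7 × 0.079 = 0.0553
Half-life = ln 2 / λ = 0.6931 / 0.0553 ≈ 12.53 years

about 12.5 years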